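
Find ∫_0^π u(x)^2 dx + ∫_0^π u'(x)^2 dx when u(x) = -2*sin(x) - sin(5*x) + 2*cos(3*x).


||u||_{H^1(0,π)}^2 = 37*π

u'(x) = -6*sin(3*x) - 2*cos(x) - 5*cos(5*x).
Expand u² and (u')² and integrate term by term on (0, π), using: for integers n ≥ 1, ∫_0^π sin²(nx) dx = ∫_0^π cos²(nx) dx = π/2; for n ≠ n', ∫_0^π sin(nx)sin(n'x) dx = ∫_0^π cos(nx)cos(n'x) dx = 0; and by product-to-sum, ∫_0^π sin(nx)cos(n'x) dx = ½∫_0^π [sin((n+n')x) + sin((n−n')x)] dx, which is 0 when n+n' is even and 2n/(n²−n'²) when n+n' is odd (it need not vanish on (0, π)).
  u² squared terms: (-1)²·∫sin(5x)² dx = 1·π/2 = π/2;  (-2)²·∫sin(x)² dx = 4·π/2 = 2*π;  (2)²·∫cos(3x)² dx = 4·π/2 = 2*π.
  u² cross terms: 2·(-1)·(-2)·∫sin(5x)·sin(x) dx = 4·(0) = 0;  2·(-1)·(2)·∫sin(5x)·cos(3x) dx = -4·(0) = 0;  2·(-2)·(2)·∫sin(x)·cos(3x) dx = -8·(0) = 0.
  So ∫_0^π u² dx = π/2 + 2*π + 2*π + 0 + 0 + 0 = 9*π/2.
  (u')² squared terms: (-6)²·∫sin(3x)² dx = 36·π/2 = 18*π;  (-5)²·∫cos(5x)² dx = 25·π/2 = 25*π/2;  (-2)²·∫cos(x)² dx = 4·π/2 = 2*π.
  (u')² cross terms: 2·(-6)·(-5)·∫sin(3x)·cos(5x) dx = 60·(0) = 0;  2·(-6)·(-2)·∫sin(3x)·cos(x) dx = 24·(0) = 0;  2·(-5)·(-2)·∫cos(5x)·cos(x) dx = 20·(0) = 0.
  So ∫_0^π (u')² dx = 18*π + 25*π/2 + 2*π + 0 + 0 + 0 = 65*π/2.
||u||_{H^1}^2 = (9*π/2) + (65*π/2) = 37*π.


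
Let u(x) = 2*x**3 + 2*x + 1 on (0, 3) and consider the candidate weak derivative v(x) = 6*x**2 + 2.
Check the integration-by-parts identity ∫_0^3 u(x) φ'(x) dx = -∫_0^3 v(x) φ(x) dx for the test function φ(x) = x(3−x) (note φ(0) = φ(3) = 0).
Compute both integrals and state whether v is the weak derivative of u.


LHS = -819/10, RHS = -819/10. Yes, v = u' weakly.

u(x) = 2*x**3 + 2*x + 1, classical derivative u'(x) = 6*x**2 + 2.
φ(x) = x(3−x), so φ'(x) = 3 - 2*x.
Note φ(0) = φ(3) = 0, so the boundary term u·φ vanishes.
LHS = ∫_0^3 u(x) φ'(x) dx = ∫_0^3 (-4*x^4 + 6*x^3 - 4*x^2 + 4*x + 3) dx. Term by term:
  ∫_0^3 -4*x^4 dx = -972/5;  ∫_0^3 6*x^3 dx = 243/2;  ∫_0^3 -4*x^2 dx = -36;
  ∫_0^3 4*x dx = 18;  ∫_0^3 3 dx = 9.
Sum: -972/5 + 243/2 − 36 + 18 + 9 = -819/10.
So LHS = -819/10.
∫_0^3 v(x) φ(x) dx = ∫_0^3 (-6*x^4 + 18*x^3 - 2*x^2 + 6*x) dx. Term by term:
  ∫_0^3 -6*x^4 dx = -1458/5;  ∫_0^3 18*x^3 dx = 729/2;  ∫_0^3 -2*x^2 dx = -18;
  ∫_0^3 6*x dx = 27.
Sum: -1458/5 + 729/2 − 18 + 27 = 819/10.
So RHS = -∫_0^3 v(x) φ(x) dx = -819/10.
LHS = RHS, so the identity holds for this test φ.
Moreover u is smooth here and v(x) = u'(x) = 6*x**2 + 2 pointwise, so the identity holds for every test function. Hence v is the weak derivative of u.


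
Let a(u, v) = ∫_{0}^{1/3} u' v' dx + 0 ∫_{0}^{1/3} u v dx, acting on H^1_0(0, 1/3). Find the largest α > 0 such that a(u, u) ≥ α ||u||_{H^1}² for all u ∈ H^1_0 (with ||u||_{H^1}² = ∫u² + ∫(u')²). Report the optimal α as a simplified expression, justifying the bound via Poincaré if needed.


α = 9*π^2/(1 + 9*π^2)

Coercivity of a(·,·) on H^1_0(0, 1/3) means a(u, u) ≥ α ||u||_{H^1}² for every u ∈ H^1_0.
The interval has length L = 1/3, and Poincaré/coercivity depend only on L. Here a(u, u) = ∫(u')² + (0)·∫u².
Here c = 0, so a(u,u) = ∫(u')² alone. The condition a(u,u) ≥ α||u||_{H^1}² reads (1−α)∫(u')² ≥ (α−c)∫u². Any admissible α is ≤ 1 (rapidly oscillating u have ∫u²/∫(u')² → 0), and α = 1 would force 0 ≥ (1−c)∫u², impossible since c < 1; so 1−α > 0. By the sharp Poincaré inequality on H^1_0 of an interval of length L, ∫(u')² ≥ (π/L)²∫u² with equality for the first sine mode sin(π(x−x₀)/L) (x₀ the left endpoint), so the inequality holds for all u iff (1−α)(π/L)² ≥ α − c, i.e. α ≤ ((π/L)² + c)/((π/L)² + 1) = (1 + c(L/π)²)/(1 + (L/π)²). (Direct route, valid since c ≤ 0: Poincaré gives c∫u² ≥ c(L/π)²∫(u')², so a(u,u) ≥ (1 + c(L/π)²)∫(u')², while ||u||_{H^1}² ≤ (1 + (L/π)²)∫(u')²; dividing yields the same α.) With (π/L)² = 9*π^2 and c = 0, the largest admissible constant is α = ((π/L)² + c)/((π/L)² + 1).
Simplifying, α = 9*π^2/(1 + 9*π^2).


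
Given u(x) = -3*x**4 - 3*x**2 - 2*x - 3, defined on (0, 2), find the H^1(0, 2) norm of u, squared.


||u||_{H^1}^2 = 544882/105

The H^1 norm (squared) on an interval (0, L) is
  ||u||_{H^1}^2 = ∫_0^L u(x)^2 dx + ∫_0^L u'(x)^2 dx.
Compute u'(x) = -12*x**3 - 6*x - 2.
Then u(x)^2 = 9*x**8 + 18*x**6 + 12*x**5 + 27*x**4 + 12*x**3 + 22*x**2 + 12*x + 9 and u'(x)^2 = 144*x**6 + 144*x**4 + 48*x**3 + 36*x**2 + 24*x + 4.
Integrate each monomial from 0 to 2 using ∫_0^2 c·x^n dx = c·2^(n+1)/(n+1):
  ∫_0^2 u(x)^2 dx = ∫_0^2 (9*x^8 + 18*x^6 + 12*x^5 + 27*x^4 + 12*x^3 + 22*x^2 + 12*x + 9) dx. Term by term:
    ∫_0^2 9*x^8 dx = 512;  ∫_0^2 18*x^6 dx = 2304/7;  ∫_0^2 12*x^5 dx = 128;
    ∫_0^2 27*x^4 dx = 864/5;  ∫_0^2 12*x^3 dx = 48;  ∫_0^2 22*x^2 dx = 176/3;
    ∫_0^2 12*x dx = 24;  ∫_0^2 9 dx = 18.
  Sum: 512 + 2304/7 + 128 + 864/5 + 48 + 176/3 + 24 + 18 = 135514/105.
  ∫_0^2 u'(x)^2 dx = ∫_0^2 (144*x^6 + 144*x^4 + 48*x^3 + 36*x^2 + 24*x + 4) dx. Term by term:
    ∫_0^2 144*x^6 dx = 18432/7;  ∫_0^2 144*x^4 dx = 4608/5;  ∫_0^2 48*x^3 dx = 192;
    ∫_0^2 36*x^2 dx = 96;  ∫_0^2 24*x dx = 48;  ∫_0^2 4 dx = 8.
  Sum: 18432/7 + 4608/5 + 192 + 96 + 48 + 8 = 136456/35.
Adding: ||u||_{H^1}^2 = 135514/105 + 136456/35 = 544882/105.


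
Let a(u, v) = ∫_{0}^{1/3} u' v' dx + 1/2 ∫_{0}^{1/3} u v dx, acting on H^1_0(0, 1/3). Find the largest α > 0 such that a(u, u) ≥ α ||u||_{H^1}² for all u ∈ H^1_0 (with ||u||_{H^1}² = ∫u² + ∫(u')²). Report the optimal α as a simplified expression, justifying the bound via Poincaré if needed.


α = (1 + 18*π^2)/(2*(1 + 9*π^2))

Coercivity of a(·,·) on H^1_0(0, 1/3) means a(u, u) ≥ α ||u||_{H^1}² for every u ∈ H^1_0.
The interval has length L = 1/3, and Poincaré/coercivity depend only on L. Here a(u, u) = ∫(u')² + (1/2)·∫u².
Here 0 < c = 1/2 < 1. The condition a(u,u) ≥ α||u||_{H^1}² reads (1−α)∫(u')² ≥ (α−c)∫u². Any admissible α is ≤ 1 (rapidly oscillating u have ∫u²/∫(u')² → 0), and α = 1 would force 0 ≥ (1−c)∫u², impossible since c < 1; so 1−α > 0. By the sharp Poincaré inequality on H^1_0 of an interval of length L, ∫(u')² ≥ (π/L)²∫u² with equality for the first sine mode sin(π(x−x₀)/L) (x₀ the left endpoint), so the inequality holds for all u iff (1−α)(π/L)² ≥ α − c, i.e. α ≤ ((π/L)² + c)/((π/L)² + 1) = (1 + c(L/π)²)/(1 + (L/π)²). With (π/L)² = 9*π^2 and c = 1/2, the largest admissible constant is α = ((π/L)² + c)/((π/L)² + 1).
Simplifying, α = (1 + 18*π^2)/(2*(1 + 9*π^2)).


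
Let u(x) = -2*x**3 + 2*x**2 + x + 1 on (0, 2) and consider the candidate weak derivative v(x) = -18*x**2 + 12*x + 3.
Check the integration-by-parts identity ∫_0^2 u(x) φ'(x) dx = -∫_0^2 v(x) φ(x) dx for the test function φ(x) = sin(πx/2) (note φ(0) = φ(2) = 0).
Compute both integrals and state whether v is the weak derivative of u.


LHS = -192/π^3 + 28/π, RHS = -576/π^3 + 84/π. No, v is not the weak derivative of u.

u(x) = -2*x**3 + 2*x**2 + x + 1, classical derivative u'(x) = -6*x**2 + 4*x + 1.
φ(x) = sin(πx/2), so φ'(x) = π*cos(π*x/2)/2.
Note φ(0) = φ(2) = 0, so the boundary term u·φ vanishes.
LHS = ∫_0^2 u(x) φ'(x) dx = ∫_0^2 (-π*x^3*cos(π*x/2) + π*x^2*cos(π*x/2) + π*x*cos(π*x/2)/2 + π*cos(π*x/2)/2) dx. Term by term:
  ∫_0^2 π*cos(π*x/2)/2 dx = 0;  ∫_0^2 π*x^2*cos(π*x/2) dx = -16/π;  ∫_0^2 π*x*cos(π*x/2)/2 dx = -4/π;
  ∫_0^2 -π*x^3*cos(π*x/2) dx = -192/π^3 + 48/π.
Sum: 0 − 16/π − 4/π + -192/π^3 + 48/π = -192/π^3 + 28/π.
So LHS = -192/π^3 + 28/π.
∫_0^2 v(x) φ(x) dx = ∫_0^2 (-18*x^2*sin(π*x/2) + 12*x*sin(π*x/2) + 3*sin(π*x/2)) dx. Term by term:
  ∫_0^2 3*sin(π*x/2) dx = 12/π;  ∫_0^2 -18*x^2*sin(π*x/2) dx = -144/π + 576/π^3;  ∫_0^2 12*x*sin(π*x/2) dx = 48/π.
Sum: 12/π + -144/π + 576/π^3 + 48/π = -84/π + 576/π^3.
So RHS = -∫_0^2 v(x) φ(x) dx = -576/π^3 + 84/π.
LHS − RHS = -56/π + 384/π^3 ≠ 0, so the identity fails.
(For a valid weak derivative the identity must hold for EVERY test function, in particular this one. The failure shows v is NOT the weak derivative of u.)
Correct weak derivative would be u'(x) = -6*x**2 + 4*x + 1.


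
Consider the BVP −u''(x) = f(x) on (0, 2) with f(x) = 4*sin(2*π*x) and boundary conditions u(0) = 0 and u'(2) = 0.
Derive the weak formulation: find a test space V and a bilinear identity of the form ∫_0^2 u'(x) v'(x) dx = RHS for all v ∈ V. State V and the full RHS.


V = {v ∈ H^1(0, 2) : v(0) = 0} (test functions vanish at x = 0 where u is specified); weak form: ∫_0^2 u'v' dx = ∫_0^2 (4*sin(2*π*x)) v dx for all v ∈ V.

Multiply both sides by a test function v and integrate from 0 to 2:
  ∫_0^2 −u''(x) v(x) dx = ∫_0^2 f(x) v(x) dx.
Integrate the LHS by parts once:
  ∫_0^2 −u'' v dx = −[u'(x) v(x)]_0^2 + ∫_0^2 u'(x) v'(x) dx.
Thus ∫_0^2 u'(x) v'(x) dx = ∫_0^2 f(x) v(x) dx + [u'(x) v(x)]_0^2.
Choose V so that boundary terms are either known or forced to vanish.
Mixed BC: u(0) = 0 (Dirichlet) and u'(2) = 0 (Neumann). Define V = {v ∈ H^1(0, 2) : v(0) = 0}. Then [u' v]_0^2 = u'(2)·v(2) − u'(0)·0 = 0.
Weak formulation: find u (satisfying any essential BC) such that ∫_0^2 u'(x) v'(x) dx = ∫_0^2 f v dx for all v ∈ V (Dirichlet at 0 absorbed into V; the Neumann datum at x = 2 is zero, so no boundary term remains).
Substituting f(x) = 4*sin(2*π*x), the right-hand side is ∫_0^2 (4*sin(2*π*x)) v dx.


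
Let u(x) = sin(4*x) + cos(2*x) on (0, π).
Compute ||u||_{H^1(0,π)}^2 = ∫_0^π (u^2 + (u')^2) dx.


||u||_{H^1(0,π)}^2 = 11*π

u'(x) = -2*sin(2*x) + 4*cos(4*x).
Expand u² and (u')² and integrate term by term on (0, π), using: for integers n ≥ 1, ∫_0^π sin²(nx) dx = ∫_0^π cos²(nx) dx = π/2; for n ≠ n', ∫_0^π sin(nx)sin(n'x) dx = ∫_0^π cos(nx)cos(n'x) dx = 0; and by product-to-sum, ∫_0^π sin(nx)cos(n'x) dx = ½∫_0^π [sin((n+n')x) + sin((n−n')x)] dx, which is 0 when n+n' is even and 2n/(n²−n'²) when n+n' is odd (it need not vanish on (0, π)).
  u² squared terms: (1)²·∫cos(2x)² dx = 1·π/2 = π/2;  (1)²·∫sin(4x)² dx = 1·π/2 = π/2.
  u² cross terms: 2·(1)·(1)·∫cos(2x)·sin(4x) dx = 2·(0) = 0.
  So ∫_0^π u² dx = π/2 + π/2 + 0 = π.
  (u')² squared terms: (-2)²·∫sin(2x)² dx = 4·π/2 = 2*π;  (4)²·∫cos(4x)² dx = 16·π/2 = 8*π.
  (u')² cross terms: 2·(-2)·(4)·∫sin(2x)·cos(4x) dx = -16·(0) = 0.
  So ∫_0^π (u')² dx = 2*π + 8*π + 0 = 10*π.
||u||_{H^1}^2 = (π) + (10*π) = 11*π.


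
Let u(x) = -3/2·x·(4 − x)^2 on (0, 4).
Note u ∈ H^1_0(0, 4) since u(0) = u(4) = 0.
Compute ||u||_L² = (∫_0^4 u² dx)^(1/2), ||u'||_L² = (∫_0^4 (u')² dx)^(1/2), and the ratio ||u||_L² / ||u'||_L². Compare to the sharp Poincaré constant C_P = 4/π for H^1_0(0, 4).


||u||_L² / ||u'||_L² = 2*sqrt(14)/7 < C_P = 4/π.

u(x) = -3/2·x·(4 − x)^2, so u'(x) = 3*(4 - 3*x)*(x/2 - 2).
u(x) = -3/2·x·(4 − x)^2 vanishes at x = 0 and x = 4, so u ∈ H^1_0(0, 4). Differentiate via the product rule and integrate the resulting polynomials term by term.
  ∫_0^4 u² dx = ∫_0^4 (9*x^6/4 - 36*x^5 + 216*x^4 - 576*x^3 + 576*x^2) dx. Term by term:
    ∫_0^4 9*x^6/4 dx = 36864/7;  ∫_0^4 -36*x^5 dx = -24576;  ∫_0^4 216*x^4 dx = 221184/5;
    ∫_0^4 -576*x^3 dx = -36864;  ∫_0^4 576*x^2 dx = 12288.
  Sum: 36864/7 − 24576 + 221184/5 − 36864 + 12288 = 12288/35.
  ∫_0^4 (u')² dx = ∫_0^4 (81*x^4/4 - 216*x^3 + 792*x^2 - 1152*x + 576) dx. Term by term:
    ∫_0^4 81*x^4/4 dx = 20736/5;  ∫_0^4 -216*x^3 dx = -13824;  ∫_0^4 792*x^2 dx = 16896;
    ∫_0^4 -1152*x dx = -9216;  ∫_0^4 576 dx = 2304.
  Sum: 20736/5 − 13824 + 16896 − 9216 + 2304 = 1536/5.
∫_0^4 u² dx = 12288/35, so ||u||_L² = 64*sqrt(105)/35.
∫_0^4 (u')² dx = 1536/5, so ||u'||_L² = 16*sqrt(30)/5.
Ratio ||u||_L² / ||u'||_L² = 2*sqrt(14)/7.
Sharp Poincaré constant on H^1_0(0, 4) is C_P = L/π = 4/π, achieved by sin(π/4·x).
A polynomial bump cannot attain the sharp Poincaré constant (only the first sine eigenfunction does), so the ratio is strictly less than C_P, consistent with ||u||_L² ≤ C_P ||u'||_L².


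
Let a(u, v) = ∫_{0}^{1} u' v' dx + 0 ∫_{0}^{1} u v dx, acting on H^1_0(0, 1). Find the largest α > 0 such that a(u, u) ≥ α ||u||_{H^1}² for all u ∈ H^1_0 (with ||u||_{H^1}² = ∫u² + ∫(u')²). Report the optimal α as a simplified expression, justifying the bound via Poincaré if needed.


α = π^2/(1 + π^2)

Coercivity of a(·,·) on H^1_0(0, 1) means a(u, u) ≥ α ||u||_{H^1}² for every u ∈ H^1_0.
The interval has length L = 1, and Poincaré/coercivity depend only on L. Here a(u, u) = ∫(u')² + (0)·∫u².
Here c = 0, so a(u,u) = ∫(u')² alone. The condition a(u,u) ≥ α||u||_{H^1}² reads (1−α)∫(u')² ≥ (α−c)∫u². Any admissible α is ≤ 1 (rapidly oscillating u have ∫u²/∫(u')² → 0), and α = 1 would force 0 ≥ (1−c)∫u², impossible since c < 1; so 1−α > 0. By the sharp Poincaré inequality on H^1_0 of an interval of length L, ∫(u')² ≥ (π/L)²∫u² with equality for the first sine mode sin(π(x−x₀)/L) (x₀ the left endpoint), so the inequality holds for all u iff (1−α)(π/L)² ≥ α − c, i.e. α ≤ ((π/L)² + c)/((π/L)² + 1) = (1 + c(L/π)²)/(1 + (L/π)²). (Direct route, valid since c ≤ 0: Poincaré gives c∫u² ≥ c(L/π)²∫(u')², so a(u,u) ≥ (1 + c(L/π)²)∫(u')², while ||u||_{H^1}² ≤ (1 + (L/π)²)∫(u')²; dividing yields the same α.) With (π/L)² = π^2 and c = 0, the largest admissible constant is α = ((π/L)² + c)/((π/L)² + 1).
Simplifying, α = π^2/(1 + π^2).


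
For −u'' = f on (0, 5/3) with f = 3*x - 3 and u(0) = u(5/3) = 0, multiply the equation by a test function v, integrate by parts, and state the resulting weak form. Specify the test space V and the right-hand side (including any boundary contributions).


V = H^1_0(0, 5/3) (so v(0) = v(5/3) = 0); weak form: ∫_0^5/3 u'v' dx = ∫_0^5/3 (3*x - 3) v dx for all v ∈ V.

Multiply both sides by a test function v and integrate from 0 to 5/3:
  ∫_0^5/3 −u''(x) v(x) dx = ∫_0^5/3 f(x) v(x) dx.
Integrate the LHS by parts once:
  ∫_0^5/3 −u'' v dx = −[u'(x) v(x)]_0^5/3 + ∫_0^5/3 u'(x) v'(x) dx.
Thus ∫_0^5/3 u'(x) v'(x) dx = ∫_0^5/3 f(x) v(x) dx + [u'(x) v(x)]_0^5/3.
Choose V so that boundary terms are either known or forced to vanish.
u is Dirichlet: u(0) = u(5/3) = 0. Let V = H^1_0(0, 5/3); then v(0) = v(5/3) = 0, and [u' v]_0^5/3 = 0.
Weak formulation: find u (satisfying any essential BC) such that ∫_0^5/3 u'(x) v'(x) dx = ∫_0^5/3 f v dx for all v ∈ V.
Substituting f(x) = 3*x - 3, the right-hand side is ∫_0^5/3 (3*x - 3) v dx.


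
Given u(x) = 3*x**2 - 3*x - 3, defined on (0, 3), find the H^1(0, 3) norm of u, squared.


||u||_{H^1}^2 = 2889/10

The H^1 norm (squared) on an interval (0, L) is
  ||u||_{H^1}^2 = ∫_0^L u(x)^2 dx + ∫_0^L u'(x)^2 dx.
Compute u'(x) = 6*x - 3.
Then u(x)^2 = 9*x**4 - 18*x**3 - 9*x**2 + 18*x + 9 and u'(x)^2 = 36*x**2 - 36*x + 9.
Integrate each monomial from 0 to 3 using ∫_0^3 c·x^n dx = c·3^(n+1)/(n+1):
  ∫_0^3 u(x)^2 dx = ∫_0^3 (9*x^4 - 18*x^3 - 9*x^2 + 18*x + 9) dx. Term by term:
    ∫_0^3 9*x^4 dx = 2187/5;  ∫_0^3 -18*x^3 dx = -729/2;  ∫_0^3 -9*x^2 dx = -81;
    ∫_0^3 18*x dx = 81;  ∫_0^3 9 dx = 27.
  Sum: 2187/5 − 729/2 − 81 + 81 + 27 = 999/10.
  ∫_0^3 u'(x)^2 dx = ∫_0^3 (36*x^2 - 36*x + 9) dx. Term by term:
    ∫_0^3 36*x^2 dx = 324;  ∫_0^3 -36*x dx = -162;  ∫_0^3 9 dx = 27.
  Sum: 324 − 162 + 27 = 189.
Adding: ||u||_{H^1}^2 = 999/10 + 189 = 2889/10.


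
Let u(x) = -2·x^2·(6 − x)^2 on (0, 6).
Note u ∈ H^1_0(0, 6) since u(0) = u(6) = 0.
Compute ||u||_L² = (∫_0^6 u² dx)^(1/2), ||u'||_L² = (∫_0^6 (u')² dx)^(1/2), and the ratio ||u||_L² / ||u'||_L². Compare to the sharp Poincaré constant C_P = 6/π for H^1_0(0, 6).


||u||_L² / ||u'||_L² = sqrt(3) < C_P = 6/π.

u(x) = -2·x^2·(6 − x)^2, so u'(x) = 8*x*(-x^2 + 9*x - 18).
u(x) = -2·x^2·(6 − x)^2 vanishes at x = 0 and x = 6, so u ∈ H^1_0(0, 6). Differentiate via the product rule and integrate the resulting polynomials term by term.
  ∫_0^6 u² dx = ∫_0^6 (4*x^8 - 96*x^7 + 864*x^6 - 3456*x^5 + 5184*x^4) dx. Term by term:
    ∫_0^6 4*x^8 dx = 4478976;  ∫_0^6 -96*x^7 dx = -20155392;  ∫_0^6 864*x^6 dx = 241864704/7;
    ∫_0^6 -3456*x^5 dx = -26873856;  ∫_0^6 5184*x^4 dx = 40310784/5.
  Sum: 4478976 − 20155392 + 241864704/7 − 26873856 + 40310784/5 = 2239488/35.
  ∫_0^6 (u')² dx = ∫_0^6 (64*x^6 - 1152*x^5 + 7488*x^4 - 20736*x^3 + 20736*x^2) dx. Term by term:
    ∫_0^6 64*x^6 dx = 17915904/7;  ∫_0^6 -1152*x^5 dx = -8957952;  ∫_0^6 7488*x^4 dx = 58226688/5;
    ∫_0^6 -20736*x^3 dx = -6718464;  ∫_0^6 20736*x^2 dx = 1492992.
  Sum: 17915904/7 − 8957952 + 58226688/5 − 6718464 + 1492992 = 746496/35.
∫_0^6 u² dx = 2239488/35, so ||u||_L² = 864*sqrt(105)/35.
∫_0^6 (u')² dx = 746496/35, so ||u'||_L² = 864*sqrt(35)/35.
Ratio ||u||_L² / ||u'||_L² = sqrt(3).
Sharp Poincaré constant on H^1_0(0, 6) is C_P = L/π = 6/π, achieved by sin(π/6·x).
A polynomial bump cannot attain the sharp Poincaré constant (only the first sine eigenfunction does), so the ratio is strictly less than C_P, consistent with ||u||_L² ≤ C_P ||u'||_L².


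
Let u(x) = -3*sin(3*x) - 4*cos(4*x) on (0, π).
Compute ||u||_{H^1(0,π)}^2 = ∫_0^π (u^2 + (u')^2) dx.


||u||_{H^1(0,π)}^2 = -2448/7 + 181*π

u'(x) = 16*sin(4*x) - 9*cos(3*x).
Expand u² and (u')² and integrate term by term on (0, π), using: for integers n ≥ 1, ∫_0^π sin²(nx) dx = ∫_0^π cos²(nx) dx = π/2; for n ≠ n', ∫_0^π sin(nx)sin(n'x) dx = ∫_0^π cos(nx)cos(n'x) dx = 0; and by product-to-sum, ∫_0^π sin(nx)cos(n'x) dx = ½∫_0^π [sin((n+n')x) + sin((n−n')x)] dx, which is 0 when n+n' is even and 2n/(n²−n'²) when n+n' is odd (it need not vanish on (0, π)).
  u² squared terms: (-4)²·∫cos(4x)² dx = 16·π/2 = 8*π;  (-3)²·∫sin(3x)² dx = 9·π/2 = 9*π/2.
  u² cross terms: 2·(-4)·(-3)·∫cos(4x)·sin(3x) dx = 24·(-6/7) = -144/7.
  So ∫_0^π u² dx = 8*π + 9*π/2 − 144/7 = -144/7 + 25*π/2.
  (u')² squared terms: (-9)²·∫cos(3x)² dx = 81·π/2 = 81*π/2;  (16)²·∫sin(4x)² dx = 256·π/2 = 128*π.
  (u')² cross terms: 2·(-9)·(16)·∫cos(3x)·sin(4x) dx = -288·(8/7) = -2304/7.
  So ∫_0^π (u')² dx = 81*π/2 + 128*π − 2304/7 = -2304/7 + 337*π/2.
||u||_{H^1}^2 = (-144/7 + 25*π/2) + (-2304/7 + 337*π/2) = -2448/7 + 181*π.


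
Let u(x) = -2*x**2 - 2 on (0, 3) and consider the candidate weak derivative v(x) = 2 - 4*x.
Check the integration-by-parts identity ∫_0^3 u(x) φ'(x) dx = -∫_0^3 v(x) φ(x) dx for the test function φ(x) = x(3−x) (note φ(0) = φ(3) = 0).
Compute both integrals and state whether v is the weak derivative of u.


LHS = 27, RHS = 18. No, v is not the weak derivative of u.

u(x) = -2*x**2 - 2, classical derivative u'(x) = -4*x.
φ(x) = x(3−x), so φ'(x) = 3 - 2*x.
Note φ(0) = φ(3) = 0, so the boundary term u·φ vanishes.
LHS = ∫_0^3 u(x) φ'(x) dx = ∫_0^3 (4*x^3 - 6*x^2 + 4*x - 6) dx. Term by term:
  ∫_0^3 4*x^3 dx = 81;  ∫_0^3 -6*x^2 dx = -54;  ∫_0^3 4*x dx = 18;
  ∫_0^3 -6 dx = -18.
Sum: 81 − 54 + 18 − 18 = 27.
So LHS = 27.
∫_0^3 v(x) φ(x) dx = ∫_0^3 (4*x^3 - 14*x^2 + 6*x) dx. Term by term:
  ∫_0^3 4*x^3 dx = 81;  ∫_0^3 -14*x^2 dx = -126;  ∫_0^3 6*x dx = 27.
Sum: 81 − 126 + 27 = -18.
So RHS = -∫_0^3 v(x) φ(x) dx = 18.
LHS − RHS = 9 ≠ 0, so the identity fails.
(For a valid weak derivative the identity must hold for EVERY test function, in particular this one. The failure shows v is NOT the weak derivative of u.)
Correct weak derivative would be u'(x) = -4*x.


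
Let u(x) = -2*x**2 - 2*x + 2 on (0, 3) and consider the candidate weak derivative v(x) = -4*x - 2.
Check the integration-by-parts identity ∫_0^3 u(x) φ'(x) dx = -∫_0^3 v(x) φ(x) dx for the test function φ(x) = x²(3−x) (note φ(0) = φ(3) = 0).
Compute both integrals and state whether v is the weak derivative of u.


LHS = 621/10, RHS = 621/10. Yes, v = u' weakly.

u(x) = -2*x**2 - 2*x + 2, classical derivative u'(x) = -4*x - 2.
φ(x) = x²(3−x), so φ'(x) = 3*x*(2 - x).
Note φ(0) = φ(3) = 0, so the boundary term u·φ vanishes.
LHS = ∫_0^3 u(x) φ'(x) dx = ∫_0^3 (6*x^4 - 6*x^3 - 18*x^2 + 12*x) dx. Term by term:
  ∫_0^3 6*x^4 dx = 1458/5;  ∫_0^3 -6*x^3 dx = -243/2;  ∫_0^3 -18*x^2 dx = -162;
  ∫_0^3 12*x dx = 54.
Sum: 1458/5 − 243/2 − 162 + 54 = 621/10.
So LHS = 621/10.
∫_0^3 v(x) φ(x) dx = ∫_0^3 (4*x^4 - 10*x^3 - 6*x^2) dx. Term by term:
  ∫_0^3 4*x^4 dx = 972/5;  ∫_0^3 -10*x^3 dx = -405/2;  ∫_0^3 -6*x^2 dx = -54.
Sum: 972/5 − 405/2 − 54 = -621/10.
So RHS = -∫_0^3 v(x) φ(x) dx = 621/10.
LHS = RHS, so the identity holds for this test φ.
Moreover u is smooth here and v(x) = u'(x) = -4*x - 2 pointwise, so the identity holds for every test function. Hence v is the weak derivative of u.


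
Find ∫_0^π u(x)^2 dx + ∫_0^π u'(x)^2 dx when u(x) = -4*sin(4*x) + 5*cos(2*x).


||u||_{H^1(0,π)}^2 = 397*π/2

u'(x) = -10*sin(2*x) - 16*cos(4*x).
Expand u² and (u')² and integrate term by term on (0, π), using: for integers n ≥ 1, ∫_0^π sin²(nx) dx = ∫_0^π cos²(nx) dx = π/2; for n ≠ n', ∫_0^π sin(nx)sin(n'x) dx = ∫_0^π cos(nx)cos(n'x) dx = 0; and by product-to-sum, ∫_0^π sin(nx)cos(n'x) dx = ½∫_0^π [sin((n+n')x) + sin((n−n')x)] dx, which is 0 when n+n' is even and 2n/(n²−n'²) when n+n' is odd (it need not vanish on (0, π)).
  u² squared terms: (-4)²·∫sin(4x)² dx = 16·π/2 = 8*π;  (5)²·∫cos(2x)² dx = 25·π/2 = 25*π/2.
  u² cross terms: 2·(-4)·(5)·∫sin(4x)·cos(2x) dx = -40·(0) = 0.
  So ∫_0^π u² dx = 8*π + 25*π/2 + 0 = 41*π/2.
  (u')² squared terms: (-16)²·∫cos(4x)² dx = 256·π/2 = 128*π;  (-10)²·∫sin(2x)² dx = 100·π/2 = 50*π.
  (u')² cross terms: 2·(-16)·(-10)·∫cos(4x)·sin(2x) dx = 320·(0) = 0.
  So ∫_0^π (u')² dx = 128*π + 50*π + 0 = 178*π.
||u||_{H^1}^2 = (41*π/2) + (178*π) = 397*π/2.


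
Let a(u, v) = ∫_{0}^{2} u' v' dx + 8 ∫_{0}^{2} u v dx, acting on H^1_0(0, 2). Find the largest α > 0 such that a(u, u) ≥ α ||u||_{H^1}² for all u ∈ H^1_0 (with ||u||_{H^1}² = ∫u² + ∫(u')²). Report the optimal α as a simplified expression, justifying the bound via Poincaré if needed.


α = 1

Coercivity of a(·,·) on H^1_0(0, 2) means a(u, u) ≥ α ||u||_{H^1}² for every u ∈ H^1_0.
The interval has length L = 2, and Poincaré/coercivity depend only on L. Here a(u, u) = ∫(u')² + (8)·∫u².
Here c = 8 ≥ 1, so a(u,u) = ∫(u')² + c∫u² ≥ ∫(u')² + ∫u² = ||u||_{H^1}², i.e. α = 1 works. No larger α is possible: a(u,u) ≥ α||u||_{H^1}² means (1−α)∫(u')² ≥ (α−c)∫u², and for the modes u_n = sin(nπ(x−x₀)/L) (x₀ the left endpoint) one has ∫u_n²/∫(u_n')² = (L/(nπ))² → 0, so a(u_n,u_n)/||u_n||_{H^1}² → 1. Hence the optimal constant is α = 1.
Therefore α = 1.


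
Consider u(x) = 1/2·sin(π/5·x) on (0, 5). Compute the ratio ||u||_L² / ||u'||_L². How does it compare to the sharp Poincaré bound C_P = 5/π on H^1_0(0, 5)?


||u||_L² / ||u'||_L² = 5/π = C_P.

u(x) = 1/2·sin(π/5·x), so u'(x) = π*cos(π*x/5)/10.
Writing u(x) = A·sin(kπx/L) with A = 1/2 and k = 1, use ∫_0^L sin²(kπx/L) dx = L/2 and ∫_0^L cos²(kπx/L) dx = L/2.
u² = 1/4·sin²(π/5·x) and (u')² = π^2/100·cos²(π/5·x), and each of sin², cos² integrates to L/2 = 5/2 over (0, 5).
∫_0^5 u² dx = 5/8, so ||u||_L² = sqrt(10)/4.
∫_0^5 (u')² dx = π^2/40, so ||u'||_L² = sqrt(10)*π/20.
Ratio ||u||_L² / ||u'||_L² = 5/π.
Sharp Poincaré constant on H^1_0(0, 5) is C_P = L/π = 5/π, achieved by sin(π/5·x).
This is the k = 1 eigenfunction (up to amplitude), so the ratio equals the sharp Poincaré constant exactly.


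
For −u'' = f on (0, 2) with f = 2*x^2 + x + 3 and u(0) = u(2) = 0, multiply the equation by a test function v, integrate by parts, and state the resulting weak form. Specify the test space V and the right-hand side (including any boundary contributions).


V = H^1_0(0, 2) (so v(0) = v(2) = 0); weak form: ∫_0^2 u'v' dx = ∫_0^2 (2*x^2 + x + 3) v dx for all v ∈ V.

Multiply both sides by a test function v and integrate from 0 to 2:
  ∫_0^2 −u''(x) v(x) dx = ∫_0^2 f(x) v(x) dx.
Integrate the LHS by parts once:
  ∫_0^2 −u'' v dx = −[u'(x) v(x)]_0^2 + ∫_0^2 u'(x) v'(x) dx.
Thus ∫_0^2 u'(x) v'(x) dx = ∫_0^2 f(x) v(x) dx + [u'(x) v(x)]_0^2.
Choose V so that boundary terms are either known or forced to vanish.
u is Dirichlet: u(0) = u(2) = 0. Let V = H^1_0(0, 2); then v(0) = v(2) = 0, and [u' v]_0^2 = 0.
Weak formulation: find u (satisfying any essential BC) such that ∫_0^2 u'(x) v'(x) dx = ∫_0^2 f v dx for all v ∈ V.
Substituting f(x) = 2*x^2 + x + 3, the right-hand side is ∫_0^2 (2*x^2 + x + 3) v dx.


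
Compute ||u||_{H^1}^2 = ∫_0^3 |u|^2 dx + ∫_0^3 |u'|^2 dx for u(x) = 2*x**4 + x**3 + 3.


||u||_{H^1}^2 = 1376811/35

The H^1 norm (squared) on an interval (0, L) is
  ||u||_{H^1}^2 = ∫_0^L u(x)^2 dx + ∫_0^L u'(x)^2 dx.
Compute u'(x) = 8*x**3 + 3*x**2.
Then u(x)^2 = 4*x**8 + 4*x**7 + x**6 + 12*x**4 + 6*x**3 + 9 and u'(x)^2 = 64*x**6 + 48*x**5 + 9*x**4.
Integrate each monomial from 0 to 3 using ∫_0^3 c·x^n dx = c·3^(n+1)/(n+1):
  ∫_0^3 u(x)^2 dx = ∫_0^3 (4*x^8 + 4*x^7 + x^6 + 12*x^4 + 6*x^3 + 9) dx. Term by term:
    ∫_0^3 4*x^8 dx = 8748;  ∫_0^3 4*x^7 dx = 6561/2;  ∫_0^3 x^6 dx = 2187/7;
    ∫_0^3 12*x^4 dx = 2916/5;  ∫_0^3 6*x^3 dx = 243/2;  ∫_0^3 9 dx = 27.
  Sum: 8748 + 6561/2 + 2187/7 + 2916/5 + 243/2 + 27 = 457542/35.
  ∫_0^3 u'(x)^2 dx = ∫_0^3 (64*x^6 + 48*x^5 + 9*x^4) dx. Term by term:
    ∫_0^3 64*x^6 dx = 139968/7;  ∫_0^3 48*x^5 dx = 5832;  ∫_0^3 9*x^4 dx = 2187/5.
  Sum: 139968/7 + 5832 + 2187/5 = 919269/35.
Adding: ||u||_{H^1}^2 = 457542/35 + 919269/35 = 1376811/35.


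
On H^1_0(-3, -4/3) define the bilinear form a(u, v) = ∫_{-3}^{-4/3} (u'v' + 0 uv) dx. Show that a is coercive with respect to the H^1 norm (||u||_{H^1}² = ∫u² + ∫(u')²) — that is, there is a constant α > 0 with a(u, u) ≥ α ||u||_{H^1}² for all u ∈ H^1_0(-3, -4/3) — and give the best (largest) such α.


α = 9*π^2/(25 + 9*π^2)

Coercivity of a(·,·) on H^1_0(-3, -4/3) means a(u, u) ≥ α ||u||_{H^1}² for every u ∈ H^1_0.
The interval has length L = 5/3, and Poincaré/coercivity depend only on L. Here a(u, u) = ∫(u')² + (0)·∫u².
Here c = 0, so a(u,u) = ∫(u')² alone. The condition a(u,u) ≥ α||u||_{H^1}² reads (1−α)∫(u')² ≥ (α−c)∫u². Any admissible α is ≤ 1 (rapidly oscillating u have ∫u²/∫(u')² → 0), and α = 1 would force 0 ≥ (1−c)∫u², impossible since c < 1; so 1−α > 0. By the sharp Poincaré inequality on H^1_0 of an interval of length L, ∫(u')² ≥ (π/L)²∫u² with equality for the first sine mode sin(π(x−x₀)/L) (x₀ the left endpoint), so the inequality holds for all u iff (1−α)(π/L)² ≥ α − c, i.e. α ≤ ((π/L)² + c)/((π/L)² + 1) = (1 + c(L/π)²)/(1 + (L/π)²). (Direct route, valid since c ≤ 0: Poincaré gives c∫u² ≥ c(L/π)²∫(u')², so a(u,u) ≥ (1 + c(L/π)²)∫(u')², while ||u||_{H^1}² ≤ (1 + (L/π)²)∫(u')²; dividing yields the same α.) With (π/L)² = 9*π^2/25 and c = 0, the largest admissible constant is α = ((π/L)² + c)/((π/L)² + 1).
Simplifying, α = 9*π^2/(25 + 9*π^2).


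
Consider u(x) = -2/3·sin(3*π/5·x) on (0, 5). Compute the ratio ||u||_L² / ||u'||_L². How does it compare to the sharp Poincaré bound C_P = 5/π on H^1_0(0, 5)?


||u||_L² / ||u'||_L² = 5/(3*π) < C_P = 5/π.

u(x) = -2/3·sin(3*π/5·x), so u'(x) = -2*π*cos(3*π*x/5)/5.
Writing u(x) = A·sin(kπx/L) with A = -2/3 and k = 3, use ∫_0^L sin²(kπx/L) dx = L/2 and ∫_0^L cos²(kπx/L) dx = L/2.
u² = 4/9·sin²(3*π/5·x) and (u')² = 4*π^2/25·cos²(3*π/5·x), and each of sin², cos² integrates to L/2 = 5/2 over (0, 5).
∫_0^5 u² dx = 10/9, so ||u||_L² = sqrt(10)/3.
∫_0^5 (u')² dx = 2*π^2/5, so ||u'||_L² = sqrt(10)*π/5.
Ratio ||u||_L² / ||u'||_L² = 5/(3*π).
Sharp Poincaré constant on H^1_0(0, 5) is C_P = L/π = 5/π, achieved by sin(π/5·x).
This is the k = 3 harmonic; the ratio L/(kπ) is strictly less than C_P = L/π, consistent with the sharp inequality ||u||_L² ≤ C_P ||u'||_L².


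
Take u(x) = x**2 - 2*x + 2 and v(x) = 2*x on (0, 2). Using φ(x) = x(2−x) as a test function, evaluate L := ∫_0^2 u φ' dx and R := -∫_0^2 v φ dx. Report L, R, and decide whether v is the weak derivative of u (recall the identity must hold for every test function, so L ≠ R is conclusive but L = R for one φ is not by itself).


LHS = 0, RHS = -8/3. No, v is not the weak derivative of u.

u(x) = x**2 - 2*x + 2, classical derivative u'(x) = 2*x - 2.
φ(x) = x(2−x), so φ'(x) = 2 - 2*x.
Note φ(0) = φ(2) = 0, so the boundary term u·φ vanishes.
LHS = ∫_0^2 u(x) φ'(x) dx = ∫_0^2 (-2*x^3 + 6*x^2 - 8*x + 4) dx. Term by term:
  ∫_0^2 -2*x^3 dx = -8;  ∫_0^2 6*x^2 dx = 16;  ∫_0^2 -8*x dx = -16;
  ∫_0^2 4 dx = 8.
Sum: -8 + 16 − 16 + 8 = 0.
So LHS = 0.
∫_0^2 v(x) φ(x) dx = ∫_0^2 (-2*x^3 + 4*x^2) dx. Term by term:
  ∫_0^2 -2*x^3 dx = -8;  ∫_0^2 4*x^2 dx = 32/3.
Sum: -8 + 32/3 = 8/3.
So RHS = -∫_0^2 v(x) φ(x) dx = -8/3.
LHS − RHS = 8/3 ≠ 0, so the identity fails.
(For a valid weak derivative the identity must hold for EVERY test function, in particular this one. The failure shows v is NOT the weak derivative of u.)
Correct weak derivative would be u'(x) = 2*x - 2.


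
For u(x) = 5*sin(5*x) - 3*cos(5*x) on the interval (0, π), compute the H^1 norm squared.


||u||_{H^1(0,π)}^2 = 442*π

u'(x) = 15*sin(5*x) + 25*cos(5*x).
Expand u² and (u')² and integrate term by term on (0, π), using: for integers n ≥ 1, ∫_0^π sin²(nx) dx = ∫_0^π cos²(nx) dx = π/2; for n ≠ n', ∫_0^π sin(nx)sin(n'x) dx = ∫_0^π cos(nx)cos(n'x) dx = 0; and by product-to-sum, ∫_0^π sin(nx)cos(n'x) dx = ½∫_0^π [sin((n+n')x) + sin((n−n')x)] dx, which is 0 when n+n' is even and 2n/(n²−n'²) when n+n' is odd (it need not vanish on (0, π)).
  u² squared terms: (-3)²·∫cos(5x)² dx = 9·π/2 = 9*π/2;  (5)²·∫sin(5x)² dx = 25·π/2 = 25*π/2.
  u² cross terms: 2·(-3)·(5)·∫cos(5x)·sin(5x) dx = -30·(0) = 0.
  So ∫_0^π u² dx = 9*π/2 + 25*π/2 + 0 = 17*π.
  (u')² squared terms: (15)²·∫sin(5x)² dx = 225·π/2 = 225*π/2;  (25)²·∫cos(5x)² dx = 625·π/2 = 625*π/2.
  (u')² cross terms: 2·(15)·(25)·∫sin(5x)·cos(5x) dx = 750·(0) = 0.
  So ∫_0^π (u')² dx = 225*π/2 + 625*π/2 + 0 = 425*π.
||u||_{H^1}^2 = (17*π) + (425*π) = 442*π.


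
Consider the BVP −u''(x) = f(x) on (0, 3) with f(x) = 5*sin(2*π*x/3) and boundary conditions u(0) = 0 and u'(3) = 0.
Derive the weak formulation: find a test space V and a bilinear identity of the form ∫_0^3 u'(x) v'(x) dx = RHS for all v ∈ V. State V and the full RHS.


V = {v ∈ H^1(0, 3) : v(0) = 0} (test functions vanish at x = 0 where u is specified); weak form: ∫_0^3 u'v' dx = ∫_0^3 (5*sin(2*π*x/3)) v dx for all v ∈ V.

Multiply both sides by a test function v and integrate from 0 to 3:
  ∫_0^3 −u''(x) v(x) dx = ∫_0^3 f(x) v(x) dx.
Integrate the LHS by parts once:
  ∫_0^3 −u'' v dx = −[u'(x) v(x)]_0^3 + ∫_0^3 u'(x) v'(x) dx.
Thus ∫_0^3 u'(x) v'(x) dx = ∫_0^3 f(x) v(x) dx + [u'(x) v(x)]_0^3.
Choose V so that boundary terms are either known or forced to vanish.
Mixed BC: u(0) = 0 (Dirichlet) and u'(3) = 0 (Neumann). Define V = {v ∈ H^1(0, 3) : v(0) = 0}. Then [u' v]_0^3 = u'(3)·v(3) − u'(0)·0 = 0.
Weak formulation: find u (satisfying any essential BC) such that ∫_0^3 u'(x) v'(x) dx = ∫_0^3 f v dx for all v ∈ V (Dirichlet at 0 absorbed into V; the Neumann datum at x = 3 is zero, so no boundary term remains).
Substituting f(x) = 5*sin(2*π*x/3), the right-hand side is ∫_0^3 (5*sin(2*π*x/3)) v dx.


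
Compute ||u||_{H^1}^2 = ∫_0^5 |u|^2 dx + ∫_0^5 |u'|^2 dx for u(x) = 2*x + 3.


||u||_{H^1}^2 = 1145/3

The H^1 norm (squared) on an interval (0, L) is
  ||u||_{H^1}^2 = ∫_0^L u(x)^2 dx + ∫_0^L u'(x)^2 dx.
Compute u'(x) = 2.
Then u(x)^2 = 4*x**2 + 12*x + 9 and u'(x)^2 = 4.
Integrate each monomial from 0 to 5 using ∫_0^5 c·x^n dx = c·5^(n+1)/(n+1):
  ∫_0^5 u(x)^2 dx = ∫_0^5 (4*x^2 + 12*x + 9) dx. Term by term:
    ∫_0^5 4*x^2 dx = 500/3;  ∫_0^5 12*x dx = 150;  ∫_0^5 9 dx = 45.
  Sum: 500/3 + 150 + 45 = 1085/3.
  ∫_0^5 u'(x)^2 dx = ∫_0^5 (4) dx. Term by term:
    ∫_0^5 4 dx = 20.
Adding: ||u||_{H^1}^2 = 1085/3 + 20 = 1145/3.


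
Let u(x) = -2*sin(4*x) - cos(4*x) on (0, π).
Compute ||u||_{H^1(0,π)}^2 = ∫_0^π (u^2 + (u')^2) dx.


||u||_{H^1(0,π)}^2 = 85*π/2

u'(x) = 4*sin(4*x) - 8*cos(4*x).
Expand u² and (u')² and integrate term by term on (0, π), using: for integers n ≥ 1, ∫_0^π sin²(nx) dx = ∫_0^π cos²(nx) dx = π/2; for n ≠ n', ∫_0^π sin(nx)sin(n'x) dx = ∫_0^π cos(nx)cos(n'x) dx = 0; and by product-to-sum, ∫_0^π sin(nx)cos(n'x) dx = ½∫_0^π [sin((n+n')x) + sin((n−n')x)] dx, which is 0 when n+n' is even and 2n/(n²−n'²) when n+n' is odd (it need not vanish on (0, π)).
  u² squared terms: (-1)²·∫cos(4x)² dx = 1·π/2 = π/2;  (-2)²·∫sin(4x)² dx = 4·π/2 = 2*π.
  u² cross terms: 2·(-1)·(-2)·∫cos(4x)·sin(4x) dx = 4·(0) = 0.
  So ∫_0^π u² dx = π/2 + 2*π + 0 = 5*π/2.
  (u')² squared terms: (-8)²·∫cos(4x)² dx = 64·π/2 = 32*π;  (4)²·∫sin(4x)² dx = 16·π/2 = 8*π.
  (u')² cross terms: 2·(-8)·(4)·∫cos(4x)·sin(4x) dx = -64·(0) = 0.
  So ∫_0^π (u')² dx = 32*π + 8*π + 0 = 40*π.
||u||_{H^1}^2 = (5*π/2) + (40*π) = 85*π/2.


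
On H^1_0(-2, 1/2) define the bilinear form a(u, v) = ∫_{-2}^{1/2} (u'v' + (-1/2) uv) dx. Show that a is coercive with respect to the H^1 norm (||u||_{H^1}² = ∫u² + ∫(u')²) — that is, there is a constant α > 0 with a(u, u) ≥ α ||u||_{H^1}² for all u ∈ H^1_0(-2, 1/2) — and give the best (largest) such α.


α = (-25 + 8*π^2)/(2*(25 + 4*π^2))

Coercivity of a(·,·) on H^1_0(-2, 1/2) means a(u, u) ≥ α ||u||_{H^1}² for every u ∈ H^1_0.
The interval has length L = 5/2, and Poincaré/coercivity depend only on L. Here a(u, u) = ∫(u')² + (-1/2)·∫u².
Here c = -1/2 < 0 with |c| < (π/L)² = 4*π^2/25, so coercivity still holds. The condition a(u,u) ≥ α||u||_{H^1}² reads (1−α)∫(u')² ≥ (α−c)∫u². Any admissible α is ≤ 1 (rapidly oscillating u have ∫u²/∫(u')² → 0), and α = 1 would force 0 ≥ (1−c)∫u², impossible since c < 1; so 1−α > 0. By the sharp Poincaré inequality on H^1_0 of an interval of length L, ∫(u')² ≥ (π/L)²∫u² with equality for the first sine mode sin(π(x−x₀)/L) (x₀ the left endpoint), so the inequality holds for all u iff (1−α)(π/L)² ≥ α − c, i.e. α ≤ ((π/L)² + c)/((π/L)² + 1) = (1 + c(L/π)²)/(1 + (L/π)²). (Direct route, valid since c ≤ 0: Poincaré gives c∫u² ≥ c(L/π)²∫(u')², so a(u,u) ≥ (1 + c(L/π)²)∫(u')², while ||u||_{H^1}² ≤ (1 + (L/π)²)∫(u')²; dividing yields the same α.) With (π/L)² = 4*π^2/25 and c = -1/2, the largest admissible constant is α = ((π/L)² + c)/((π/L)² + 1).
Simplifying, α = (-25 + 8*π^2)/(2*(25 + 4*π^2)).


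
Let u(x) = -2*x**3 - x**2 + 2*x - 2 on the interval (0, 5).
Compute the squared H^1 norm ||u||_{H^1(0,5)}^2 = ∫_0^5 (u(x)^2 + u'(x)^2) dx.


||u||_{H^1}^2 = 1614890/21

The H^1 norm (squared) on an interval (0, L) is
  ||u||_{H^1}^2 = ∫_0^L u(x)^2 dx + ∫_0^L u'(x)^2 dx.
Compute u'(x) = -6*x**2 - 2*x + 2.
Then u(x)^2 = 4*x**6 + 4*x**5 - 7*x**4 + 4*x**3 + 8*x**2 - 8*x + 4 and u'(x)^2 = 36*x**4 + 24*x**3 - 20*x**2 - 8*x + 4.
Integrate each monomial from 0 to 5 using ∫_0^5 c·x^n dx = c·5^(n+1)/(n+1):
  ∫_0^5 u(x)^2 dx = ∫_0^5 (4*x^6 + 4*x^5 - 7*x^4 + 4*x^3 + 8*x^2 - 8*x + 4) dx. Term by term:
    ∫_0^5 4*x^6 dx = 312500/7;  ∫_0^5 4*x^5 dx = 31250/3;  ∫_0^5 -7*x^4 dx = -4375;
    ∫_0^5 4*x^3 dx = 625;  ∫_0^5 8*x^2 dx = 1000/3;  ∫_0^5 -8*x dx = -100;
    ∫_0^5 4 dx = 20.
  Sum: 312500/7 + 31250/3 − 4375 + 625 + 1000/3 − 100 + 20 = 360940/7.
  ∫_0^5 u'(x)^2 dx = ∫_0^5 (36*x^4 + 24*x^3 - 20*x^2 - 8*x + 4) dx. Term by term:
    ∫_0^5 36*x^4 dx = 22500;  ∫_0^5 24*x^3 dx = 3750;  ∫_0^5 -20*x^2 dx = -2500/3;
    ∫_0^5 -8*x dx = -100;  ∫_0^5 4 dx = 20.
  Sum: 22500 + 3750 − 2500/3 − 100 + 20 = 76010/3.
Adding: ||u||_{H^1}^2 = 360940/7 + 76010/3 = 1614890/21.


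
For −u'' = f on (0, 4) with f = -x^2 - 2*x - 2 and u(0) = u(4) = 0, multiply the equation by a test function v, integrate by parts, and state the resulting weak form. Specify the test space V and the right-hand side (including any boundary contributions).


V = H^1_0(0, 4) (so v(0) = v(4) = 0); weak form: ∫_0^4 u'v' dx = ∫_0^4 (-x^2 - 2*x - 2) v dx for all v ∈ V.

Multiply both sides by a test function v and integrate from 0 to 4:
  ∫_0^4 −u''(x) v(x) dx = ∫_0^4 f(x) v(x) dx.
Integrate the LHS by parts once:
  ∫_0^4 −u'' v dx = −[u'(x) v(x)]_0^4 + ∫_0^4 u'(x) v'(x) dx.
Thus ∫_0^4 u'(x) v'(x) dx = ∫_0^4 f(x) v(x) dx + [u'(x) v(x)]_0^4.
Choose V so that boundary terms are either known or forced to vanish.
u is Dirichlet: u(0) = u(4) = 0. Let V = H^1_0(0, 4); then v(0) = v(4) = 0, and [u' v]_0^4 = 0.
Weak formulation: find u (satisfying any essential BC) such that ∫_0^4 u'(x) v'(x) dx = ∫_0^4 f v dx for all v ∈ V.
Substituting f(x) = -x^2 - 2*x - 2, the right-hand side is ∫_0^4 (-x^2 - 2*x - 2) v dx.


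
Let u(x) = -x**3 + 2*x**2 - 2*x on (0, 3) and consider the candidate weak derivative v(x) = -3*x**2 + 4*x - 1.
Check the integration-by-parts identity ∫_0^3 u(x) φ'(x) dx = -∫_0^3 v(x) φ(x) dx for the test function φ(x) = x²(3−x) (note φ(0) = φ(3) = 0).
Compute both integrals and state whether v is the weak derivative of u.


LHS = 189/5, RHS = 621/20. No, v is not the weak derivative of u.

u(x) = -x**3 + 2*x**2 - 2*x, classical derivative u'(x) = -3*x**2 + 4*x - 2.
φ(x) = x²(3−x), so φ'(x) = 3*x*(2 - x).
Note φ(0) = φ(3) = 0, so the boundary term u·φ vanishes.
LHS = ∫_0^3 u(x) φ'(x) dx = ∫_0^3 (3*x^5 - 12*x^4 + 18*x^3 - 12*x^2) dx. Term by term:
  ∫_0^3 3*x^5 dx = 729/2;  ∫_0^3 -12*x^4 dx = -2916/5;  ∫_0^3 18*x^3 dx = 729/2;
  ∫_0^3 -12*x^2 dx = -108.
Sum: 729/2 − 2916/5 + 729/2 − 108 = 189/5.
So LHS = 189/5.
∫_0^3 v(x) φ(x) dx = ∫_0^3 (3*x^5 - 13*x^4 + 13*x^3 - 3*x^2) dx. Term by term:
  ∫_0^3 3*x^5 dx = 729/2;  ∫_0^3 -13*x^4 dx = -3159/5;  ∫_0^3 13*x^3 dx = 1053/4;
  ∫_0^3 -3*x^2 dx = -27.
Sum: 729/2 − 3159/5 + 1053/4 − 27 = -621/20.
So RHS = -∫_0^3 v(x) φ(x) dx = 621/20.
LHS − RHS = 27/4 ≠ 0, so the identity fails.
(For a valid weak derivative the identity must hold for EVERY test function, in particular this one. The failure shows v is NOT the weak derivative of u.)
Correct weak derivative would be u'(x) = -3*x**2 + 4*x - 2.


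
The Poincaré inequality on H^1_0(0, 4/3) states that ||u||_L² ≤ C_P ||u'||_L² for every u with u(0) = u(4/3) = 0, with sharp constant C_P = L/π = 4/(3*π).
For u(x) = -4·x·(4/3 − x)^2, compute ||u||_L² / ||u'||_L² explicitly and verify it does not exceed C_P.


||u||_L² / ||u'||_L² = 2*sqrt(14)/21 < C_P = 4/(3*π).

u(x) = -4·x·(4/3 − x)^2, so u'(x) = -12*x^2 + 64*x/3 - 64/9.
u(x) = -4·x·(4/3 − x)^2 vanishes at x = 0 and x = 4/3, so u ∈ H^1_0(0, 4/3). Differentiate via the product rule and integrate the resulting polynomials term by term.
  ∫_0^4/3 u² dx = ∫_0^4/3 (16*x^6 - 256*x^5/3 + 512*x^4/3 - 4096*x^3/27 + 4096*x^2/81) dx. Term by term:
    ∫_0^4/3 16*x^6 dx = 262144/15309;  ∫_0^4/3 -256*x^5/3 dx = -524288/6561;  ∫_0^4/3 512*x^4/3 dx = 524288/3645;
    ∫_0^4/3 -4096*x^3/27 dx = -262144/2187;  ∫_0^4/3 4096*x^2/81 dx = 262144/6561.
  Sum: 262144/15309 − 524288/6561 + 524288/3645 − 262144/2187 + 262144/6561 = 262144/229635.
  ∫_0^4/3 (u')² dx = ∫_0^4/3 (144*x^4 - 512*x^3 + 5632*x^2/9 - 8192*x/27 + 4096/81) dx. Term by term:
    ∫_0^4/3 144*x^4 dx = 16384/135;  ∫_0^4/3 -512*x^3 dx = -32768/81;  ∫_0^4/3 5632*x^2/9 dx = 360448/729;
    ∫_0^4/3 -8192*x/27 dx = -65536/243;  ∫_0^4/3 4096/81 dx = 16384/243.
  Sum: 16384/135 − 32768/81 + 360448/729 − 65536/243 + 16384/243 = 32768/3645.
∫_0^4/3 u² dx = 262144/229635, so ||u||_L² = 512*sqrt(35)/2835.
∫_0^4/3 (u')² dx = 32768/3645, so ||u'||_L² = 128*sqrt(10)/135.
Ratio ||u||_L² / ||u'||_L² = 2*sqrt(14)/21.
Sharp Poincaré constant on H^1_0(0, 4/3) is C_P = L/π = 4/(3*π), achieved by sin(3*π/4·x).
A polynomial bump cannot attain the sharp Poincaré constant (only the first sine eigenfunction does), so the ratio is strictly less than C_P, consistent with ||u||_L² ≤ C_P ||u'||_L².
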